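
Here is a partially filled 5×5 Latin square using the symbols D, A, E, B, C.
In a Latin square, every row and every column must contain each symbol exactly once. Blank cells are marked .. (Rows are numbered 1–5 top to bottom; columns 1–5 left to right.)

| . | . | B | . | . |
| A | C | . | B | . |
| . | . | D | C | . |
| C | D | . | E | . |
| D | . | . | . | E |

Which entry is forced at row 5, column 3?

C

Row 1, column 1: row 1 has {B} and column 1 has {D, A, C}, leaving only E.
Row 1, column 2: row 1 has {E, B} and column 2 has {D, C}, leaving only A.
Row 1, column 4: row 1 has {A, E, B} and column 4 has {E, B, C}, leaving only D.
Row 1, column 5: row 1 has {D, A, E, B} and column 5 has {E}, leaving only C.
Row 2, column 3: row 2 has {A, B, C} and column 3 has {D, B}, leaving only E.
Row 2, column 5: row 2 has {A, E, B, C} and column 5 has {E, C}, leaving only D.
Row 3, column 1: row 3 has {D, C} and column 1 has {D, A, E, C}, leaving only B.
Row 3, column 2: row 3 has {D, B, C} and column 2 has {D, A, C}, leaving only E.
Row 3, column 5: row 3 has {D, E, B, C} and column 5 has {D, E, C}, leaving only A.
Row 4, column 3: row 4 has {D, E, C} and column 3 has {D, E, B}, leaving only A.
Row 5 already has {D, E} and column 3 already has {D, A, E, B}, so row 5, column 3 must be C.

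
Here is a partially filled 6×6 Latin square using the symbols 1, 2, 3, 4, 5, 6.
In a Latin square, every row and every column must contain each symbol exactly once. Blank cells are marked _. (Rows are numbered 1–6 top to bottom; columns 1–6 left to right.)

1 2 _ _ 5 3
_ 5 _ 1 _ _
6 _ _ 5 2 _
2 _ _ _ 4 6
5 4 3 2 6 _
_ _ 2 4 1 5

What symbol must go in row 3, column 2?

3

Row 1, column 4: row 1 has {1, 2, 3, 5} and column 4 has {1, 2, 4, 5}, leaving only 6.
Row 1, column 3: row 1 has {1, 2, 3, 5, 6} and column 3 has {2, 3}, leaving only 4.
Row 2, column 3: row 2 has {1, 5} and column 3 has {2, 3, 4}, leaving only 6.
Row 2, column 5: row 2 has {1, 5, 6} and column 5 has {1, 2, 4, 5, 6}, leaving only 3.
Row 2, column 1: row 2 has {1, 3, 5, 6} and column 1 has {1, 2, 5, 6}, leaving only 4.
Row 2, column 6: row 2 has {1, 3, 4, 5, 6} and column 6 has {3, 5, 6}, leaving only 2.
Row 3, column 3: row 3 has {2, 5, 6} and column 3 has {2, 3, 4, 6}, leaving only 1.
Row 3 already has {1, 2, 5, 6} and column 2 already has {2, 4, 5}, so row 3, column 2 must be 3.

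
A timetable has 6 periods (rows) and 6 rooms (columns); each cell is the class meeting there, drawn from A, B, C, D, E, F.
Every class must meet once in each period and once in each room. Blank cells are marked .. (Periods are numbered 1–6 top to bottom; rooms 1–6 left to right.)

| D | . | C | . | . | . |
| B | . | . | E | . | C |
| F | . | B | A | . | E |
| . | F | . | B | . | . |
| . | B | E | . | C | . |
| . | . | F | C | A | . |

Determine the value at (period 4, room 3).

Period 1, room 4: period 1 has {C, D} and room 4 has {A, B, C, E}, leaving only F.
Period 3, room 5: period 3 has {A, B, E, F} and room 5 has {A, C}, leaving only D.
Period 2, room 5: period 2 has {B, C, E} and room 5 has {A, C, D}, leaving only F.
Period 3, room 2: period 3 has {A, B, D, E, F} and room 2 has {B, F}, leaving only C.
Period 4, room 5: period 4 has {B, F} and room 5 has {A, C, D, F}, leaving only E.
Period 1, room 5: period 1 has {C, D, F} and room 5 has {A, C, D, E, F}, leaving only B.
Period 1, room 6: period 1 has {B, C, D, F} and room 6 has {C, E}, leaving only A.
Period 1, room 2: period 1 has {A, B, C, D, F} and room 2 has {B, C, F}, leaving only E.
Period 4, room 6: period 4 has {B, E, F} and room 6 has {A, C, E}, leaving only D.
Period 4 already has {B, D, E, F} and room 3 already has {B, C, E, F}, so period 4, room 3 must be A.

A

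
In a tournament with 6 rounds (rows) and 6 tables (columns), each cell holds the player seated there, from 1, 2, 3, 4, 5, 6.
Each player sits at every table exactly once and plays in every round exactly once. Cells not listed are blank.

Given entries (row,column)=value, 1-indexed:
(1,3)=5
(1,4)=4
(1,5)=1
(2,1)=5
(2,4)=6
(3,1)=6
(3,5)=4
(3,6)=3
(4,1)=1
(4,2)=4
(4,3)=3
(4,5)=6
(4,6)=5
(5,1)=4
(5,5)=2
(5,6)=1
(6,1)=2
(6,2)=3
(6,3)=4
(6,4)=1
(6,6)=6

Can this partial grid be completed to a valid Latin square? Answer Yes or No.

Yes

No round or table among the givens repeats a symbol, and propagating forced cells runs into no contradiction.
One valid completion exists (for instance, 3 6 5 4 1 2 / 5 2 1 6 3 4 / 6 1 2 5 4 3 / 1 4 3 2 6 5 / 4 5 6 3 2 1 / 2 3 4 1 5 6).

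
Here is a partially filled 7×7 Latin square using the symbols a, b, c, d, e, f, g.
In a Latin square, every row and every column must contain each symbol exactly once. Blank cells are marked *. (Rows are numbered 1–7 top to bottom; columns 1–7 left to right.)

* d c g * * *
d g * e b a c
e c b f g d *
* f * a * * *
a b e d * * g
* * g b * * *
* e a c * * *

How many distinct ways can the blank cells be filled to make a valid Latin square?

Row 1, column 1: eliminating its row and column leaves {b, f}.
Row 1, column 5: eliminating its row and column leaves {a, e, f}.
Row 1, column 6: eliminating its row and column leaves {b, e, f}.
Row 1, column 7: eliminating its row and column leaves {a, b, e, f}.
Row 2, column 3: eliminating its row and column leaves {f}.
Row 3, column 7: eliminating its row and column leaves {a}.
Row 4, column 1: eliminating its row and column leaves {b, c, g}.
Row 4, column 3: eliminating its row and column leaves {d}.
Row 4, column 5: eliminating its row and column leaves {c, d, e}.
Row 4, column 6: eliminating its row and column leaves {b, c, e, g}.
Row 4, column 7: eliminating its row and column leaves {b, d, e}.
Row 5, column 5: eliminating its row and column leaves {c, f}.
Row 5, column 6: eliminating its row and column leaves {c, f}.
Row 6, column 1: eliminating its row and column leaves {c, f}.
Row 6, column 2: eliminating its row and column leaves {a}.
Row 6, column 5: eliminating its row and column leaves {a, c, d, e, f}.
Row 6, column 6: eliminating its row and column leaves {c, e, f}.
Row 6, column 7: eliminating its row and column leaves {a, d, e, f}.
Row 7, column 1: eliminating its row and column leaves {b, f, g}.
Row 7, column 5: eliminating its row and column leaves {d, f}.
Row 7, column 6: eliminating its row and column leaves {b, f, g}.
Row 7, column 7: eliminating its row and column leaves {b, d, f}.
Enumerating the assignments across these blanks that avoid any row or column repeat gives 8 completions.

8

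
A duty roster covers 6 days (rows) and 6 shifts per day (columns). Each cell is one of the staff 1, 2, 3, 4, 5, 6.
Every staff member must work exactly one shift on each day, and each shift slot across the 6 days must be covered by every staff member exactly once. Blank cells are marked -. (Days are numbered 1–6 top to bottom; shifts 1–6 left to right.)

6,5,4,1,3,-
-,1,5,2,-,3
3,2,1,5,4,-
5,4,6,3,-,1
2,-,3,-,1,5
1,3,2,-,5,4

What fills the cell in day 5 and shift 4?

4

Day 1, shift 6: day 1 has {1, 3, 4, 5, 6} and shift 6 has {1, 3, 4, 5}, leaving only 2.
Day 2, shift 1: day 2 has {1, 2, 3, 5} and shift 1 has {1, 2, 3, 5, 6}, leaving only 4.
Day 2, shift 5: day 2 has {1, 2, 3, 4, 5} and shift 5 has {1, 3, 4, 5}, leaving only 6.
Day 3, shift 6: day 3 has {1, 2, 3, 4, 5} and shift 6 has {1, 2, 3, 4, 5}, leaving only 6.
Day 4, shift 5: day 4 has {1, 3, 4, 5, 6} and shift 5 has {1, 3, 4, 5, 6}, leaving only 2.
Day 5, shift 2: day 5 has {1, 2, 3, 5} and shift 2 has {1, 2, 3, 4, 5}, leaving only 6.
Day 5 already has {1, 2, 3, 5, 6} and shift 4 already has {1, 2, 3, 5}, so day 5, shift 4 must be 4.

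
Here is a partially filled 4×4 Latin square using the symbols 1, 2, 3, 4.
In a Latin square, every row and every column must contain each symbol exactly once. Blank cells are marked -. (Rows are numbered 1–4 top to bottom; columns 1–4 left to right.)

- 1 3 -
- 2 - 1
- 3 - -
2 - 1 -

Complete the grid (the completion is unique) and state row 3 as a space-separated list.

Row 1, column 1: row 1 has {1, 3} and column 1 has {2}, leaving only 4.
Row 3, column 1: row 3 has {3} and column 1 has {2, 4}, leaving only 1.
Row 1, column 4: row 1 has {1, 3, 4} and column 4 has {1}, leaving only 2.
Row 3, column 4: row 3 has {1, 3} and column 4 has {1, 2}, leaving only 4.
Row 3, column 3: row 3 has {1, 3, 4} and column 3 has {1, 3}, leaving only 2.
So row 3 reads: 1 3 2 4.

1 3 2 4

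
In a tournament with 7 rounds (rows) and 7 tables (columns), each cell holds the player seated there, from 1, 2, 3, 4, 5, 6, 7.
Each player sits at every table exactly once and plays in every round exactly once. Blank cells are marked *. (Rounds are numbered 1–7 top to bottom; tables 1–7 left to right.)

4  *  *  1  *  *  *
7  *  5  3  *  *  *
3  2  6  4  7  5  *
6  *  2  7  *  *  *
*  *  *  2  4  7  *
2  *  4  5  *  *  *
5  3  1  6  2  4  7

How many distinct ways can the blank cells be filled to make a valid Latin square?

8

Round 1, table 2: eliminating its round and table leaves {5, 6, 7}.
Round 1, table 3: eliminating its round and table leaves {3, 7}.
Round 1, table 5: eliminating its round and table leaves {3, 5, 6}.
Round 1, table 6: eliminating its round and table leaves {2, 3, 6}.
Round 1, table 7: eliminating its round and table leaves {2, 3, 5, 6}.
Round 2, table 2: eliminating its round and table leaves {1, 4, 6}.
Round 2, table 5: eliminating its round and table leaves {1, 6}.
Round 2, table 6: eliminating its round and table leaves {1, 2, 6}.
Round 2, table 7: eliminating its round and table leaves {1, 2, 4, 6}.
Round 3, table 7: eliminating its round and table leaves {1}.
Round 4, table 2: eliminating its round and table leaves {1, 4, 5}.
Round 4, table 5: eliminating its round and table leaves {1, 3, 5}.
Round 4, table 6: eliminating its round and table leaves {1, 3}.
Round 4, table 7: eliminating its round and table leaves {1, 3, 4, 5}.
Round 5, table 1: eliminating its round and table leaves {1}.
Round 5, table 2: eliminating its round and table leaves {1, 5, 6}.
Round 5, table 3: eliminating its round and table leaves {3}.
Round 5, table 7: eliminating its round and table leaves {1, 3, 5, 6}.
Round 6, table 2: eliminating its round and table leaves {1, 6, 7}.
Round 6, table 5: eliminating its round and table leaves {1, 3, 6}.
Round 6, table 6: eliminating its round and table leaves {1, 3, 6}.
Round 6, table 7: eliminating its round and table leaves {1, 3, 6}.
Enumerating the assignments across these blanks that avoid any round or table repeat gives 8 completions.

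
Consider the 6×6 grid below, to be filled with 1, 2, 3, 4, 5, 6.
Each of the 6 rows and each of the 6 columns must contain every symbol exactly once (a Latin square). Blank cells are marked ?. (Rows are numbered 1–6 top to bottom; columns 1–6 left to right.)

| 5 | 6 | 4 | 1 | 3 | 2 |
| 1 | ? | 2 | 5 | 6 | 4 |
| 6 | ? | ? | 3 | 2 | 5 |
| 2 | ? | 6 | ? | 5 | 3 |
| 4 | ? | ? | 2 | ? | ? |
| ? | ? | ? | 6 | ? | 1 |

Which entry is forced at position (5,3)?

Row 2, column 2: row 2 has {1, 2, 4, 5, 6} and column 2 has {6}, leaving only 3.
Row 3, column 3: row 3 has {2, 3, 5, 6} and column 3 has {2, 4, 6}, leaving only 1.
Row 3, column 2: row 3 has {1, 2, 3, 5, 6} and column 2 has {3, 6}, leaving only 4.
Row 4, column 2: row 4 has {2, 3, 5, 6} and column 2 has {3, 4, 6}, leaving only 1.
Row 4, column 4: row 4 has {1, 2, 3, 5, 6} and column 4 has {1, 2, 3, 5, 6}, leaving only 4.
Row 5, column 2: row 5 has {2, 4} and column 2 has {1, 3, 4, 6}, leaving only 5.
Row 5 already has {2, 4, 5} and column 3 already has {1, 2, 4, 6}, so row 5, column 3 must be 3.

3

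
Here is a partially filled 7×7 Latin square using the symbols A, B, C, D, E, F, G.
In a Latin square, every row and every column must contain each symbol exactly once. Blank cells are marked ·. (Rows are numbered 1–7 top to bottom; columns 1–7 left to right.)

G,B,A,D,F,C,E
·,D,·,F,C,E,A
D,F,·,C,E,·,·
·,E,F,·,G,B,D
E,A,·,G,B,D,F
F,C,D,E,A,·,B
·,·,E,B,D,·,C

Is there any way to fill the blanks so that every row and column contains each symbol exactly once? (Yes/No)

No row or column among the givens repeats a symbol, and propagating forced cells runs into no contradiction.
One valid completion exists (for instance, G B A D F C E / B D G F C E A / D F B C E A G / C E F A G B D / E A C G B D F / F C D E A G B / A G E B D F C).

Yes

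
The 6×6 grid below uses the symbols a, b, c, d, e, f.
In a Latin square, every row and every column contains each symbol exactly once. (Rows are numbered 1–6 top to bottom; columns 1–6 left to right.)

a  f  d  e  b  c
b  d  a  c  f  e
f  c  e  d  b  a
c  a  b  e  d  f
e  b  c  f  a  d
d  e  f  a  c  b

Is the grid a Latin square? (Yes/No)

Every row is a permutation, but column 5 contains b twice (at rows 1 and 3).

No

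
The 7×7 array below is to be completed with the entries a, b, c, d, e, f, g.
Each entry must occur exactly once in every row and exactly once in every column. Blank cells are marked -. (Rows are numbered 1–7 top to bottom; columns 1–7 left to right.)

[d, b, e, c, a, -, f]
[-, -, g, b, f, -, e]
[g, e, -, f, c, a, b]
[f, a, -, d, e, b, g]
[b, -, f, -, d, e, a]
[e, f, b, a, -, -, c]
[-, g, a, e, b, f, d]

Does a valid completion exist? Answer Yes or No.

No row or column among the givens repeats a symbol, and propagating forced cells runs into no contradiction.
One valid completion exists (for instance, d b e c a g f / a d g b f c e / g e d f c a b / f a c d e b g / b c f g d e a / e f b a g d c / c g a e b f d).

Yes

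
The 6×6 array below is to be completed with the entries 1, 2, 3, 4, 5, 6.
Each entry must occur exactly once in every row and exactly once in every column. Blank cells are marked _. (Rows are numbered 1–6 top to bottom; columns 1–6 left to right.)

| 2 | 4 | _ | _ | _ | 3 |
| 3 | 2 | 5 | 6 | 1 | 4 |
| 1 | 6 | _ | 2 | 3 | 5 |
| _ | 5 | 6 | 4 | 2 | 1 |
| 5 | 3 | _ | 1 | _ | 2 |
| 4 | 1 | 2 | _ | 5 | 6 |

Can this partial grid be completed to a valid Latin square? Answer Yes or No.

Row 4, column 1: row 4 together with column 1 already contain {1, 2, 3, 4, 5, 6} — every symbol — so nothing can go there. The grid has no valid completion.

No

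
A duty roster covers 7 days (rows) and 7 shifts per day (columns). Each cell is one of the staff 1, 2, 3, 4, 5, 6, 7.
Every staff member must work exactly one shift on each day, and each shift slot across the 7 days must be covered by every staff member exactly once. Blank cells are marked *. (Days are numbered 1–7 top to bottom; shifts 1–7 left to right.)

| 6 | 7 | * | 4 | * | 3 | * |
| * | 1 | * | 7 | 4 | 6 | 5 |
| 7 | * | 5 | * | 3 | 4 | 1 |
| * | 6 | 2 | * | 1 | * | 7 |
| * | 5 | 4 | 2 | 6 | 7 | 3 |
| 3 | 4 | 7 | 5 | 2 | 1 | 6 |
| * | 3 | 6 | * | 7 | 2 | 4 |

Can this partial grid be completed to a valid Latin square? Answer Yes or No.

Yes

No day or shift among the givens repeats a symbol, and propagating forced cells runs into no contradiction.
One valid completion exists (for instance, 6 7 1 4 5 3 2 / 2 1 3 7 4 6 5 / 7 2 5 6 3 4 1 / 4 6 2 3 1 5 7 / 1 5 4 2 6 7 3 / 3 4 7 5 2 1 6 / 5 3 6 1 7 2 4).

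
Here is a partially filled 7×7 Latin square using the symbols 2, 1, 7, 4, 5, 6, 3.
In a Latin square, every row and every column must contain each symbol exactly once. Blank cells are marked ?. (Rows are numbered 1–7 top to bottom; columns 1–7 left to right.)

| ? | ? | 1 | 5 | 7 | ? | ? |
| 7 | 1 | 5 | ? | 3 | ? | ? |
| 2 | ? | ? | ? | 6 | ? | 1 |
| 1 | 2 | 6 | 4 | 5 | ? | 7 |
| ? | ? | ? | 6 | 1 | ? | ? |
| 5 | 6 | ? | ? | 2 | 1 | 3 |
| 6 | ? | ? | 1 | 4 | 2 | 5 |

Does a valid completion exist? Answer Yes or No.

No row or column among the givens repeats a symbol, and propagating forced cells runs into no contradiction.
One valid completion exists (for instance, 4 3 1 5 7 6 2 / 7 1 5 2 3 4 6 / 2 4 7 3 6 5 1 / 1 2 6 4 5 3 7 / 3 5 2 6 1 7 4 / 5 6 4 7 2 1 3 / 6 7 3 1 4 2 5).

Yes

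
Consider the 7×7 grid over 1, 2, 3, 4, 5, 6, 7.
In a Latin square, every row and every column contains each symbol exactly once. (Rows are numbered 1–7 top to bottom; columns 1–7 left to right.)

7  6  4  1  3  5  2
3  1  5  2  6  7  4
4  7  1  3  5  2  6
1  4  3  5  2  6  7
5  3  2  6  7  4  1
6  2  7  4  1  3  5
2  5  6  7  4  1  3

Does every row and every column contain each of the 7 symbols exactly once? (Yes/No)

Yes

Each row is a permutation of the 7 symbols, and so is each column.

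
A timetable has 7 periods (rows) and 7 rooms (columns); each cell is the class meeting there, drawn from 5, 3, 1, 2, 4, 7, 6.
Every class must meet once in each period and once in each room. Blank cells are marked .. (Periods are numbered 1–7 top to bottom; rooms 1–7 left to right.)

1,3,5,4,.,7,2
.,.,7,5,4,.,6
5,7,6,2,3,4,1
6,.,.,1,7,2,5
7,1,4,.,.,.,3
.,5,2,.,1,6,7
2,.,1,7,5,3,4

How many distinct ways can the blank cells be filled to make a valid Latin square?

1

Period 1, room 5: eliminating its period and room leaves {6}.
Period 2, room 1: eliminating its period and room leaves {3}.
Period 2, room 2: eliminating its period and room leaves {2}.
Period 2, room 6: eliminating its period and room leaves {1}.
Period 4, room 2: eliminating its period and room leaves {4}.
Period 4, room 3: eliminating its period and room leaves {3}.
Period 5, room 4: eliminating its period and room leaves {6}.
Period 5, room 5: eliminating its period and room leaves {2, 6}.
Period 5, room 6: eliminating its period and room leaves {5}.
Period 6, room 1: eliminating its period and room leaves {3, 4}.
Period 6, room 4: eliminating its period and room leaves {3}.
Period 7, room 2: eliminating its period and room leaves {6}.
Only one assignment across all blanks avoids any period or room repeat, giving 1 completion.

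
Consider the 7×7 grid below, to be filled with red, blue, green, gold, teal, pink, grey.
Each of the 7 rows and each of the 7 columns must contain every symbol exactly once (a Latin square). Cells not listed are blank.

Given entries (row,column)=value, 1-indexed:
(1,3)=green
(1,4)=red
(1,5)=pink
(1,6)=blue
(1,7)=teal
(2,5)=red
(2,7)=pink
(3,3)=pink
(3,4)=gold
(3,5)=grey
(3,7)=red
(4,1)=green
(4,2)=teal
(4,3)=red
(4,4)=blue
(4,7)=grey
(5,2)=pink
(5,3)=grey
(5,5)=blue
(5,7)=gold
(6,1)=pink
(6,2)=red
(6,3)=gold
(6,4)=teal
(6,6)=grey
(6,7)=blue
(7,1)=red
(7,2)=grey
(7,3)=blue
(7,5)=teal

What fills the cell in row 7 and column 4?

Row 1, column 2: row 1 has {red, blue, green, teal, pink} and column 2 has {red, teal, pink, grey}, leaving only gold.
Row 1, column 1: row 1 has {red, blue, green, gold, teal, pink} and column 1 has {red, green, pink}, leaving only grey.
Row 2, column 3: row 2 has {red, pink} and column 3 has {red, blue, green, gold, pink, grey}, leaving only teal.
Row 4, column 5: row 4 has {red, blue, green, teal, grey} and column 5 has {red, blue, teal, pink, grey}, leaving only gold.
Row 4, column 6: row 4 has {red, blue, green, gold, teal, grey} and column 6 has {blue, grey}, leaving only pink.
Row 5, column 1: row 5 has {blue, gold, pink, grey} and column 1 has {red, green, pink, grey}, leaving only teal.
Row 3, column 1: row 3 has {red, gold, pink, grey} and column 1 has {red, green, teal, pink, grey}, leaving only blue.
Row 2, column 1: row 2 has {red, teal, pink} and column 1 has {red, blue, green, teal, pink, grey}, leaving only gold.
Row 2, column 6: row 2 has {red, gold, teal, pink} and column 6 has {blue, pink, grey}, leaving only green.
Row 2, column 2: row 2 has {red, green, gold, teal, pink} and column 2 has {red, gold, teal, pink, grey}, leaving only blue.
Row 2, column 4: row 2 has {red, blue, green, gold, teal, pink} and column 4 has {red, blue, gold, teal}, leaving only grey.
Row 3, column 2: row 3 has {red, blue, gold, pink, grey} and column 2 has {red, blue, gold, teal, pink, grey}, leaving only green.
Row 3, column 6: row 3 has {red, blue, green, gold, pink, grey} and column 6 has {blue, green, pink, grey}, leaving only teal.
Row 5, column 4: row 5 has {blue, gold, teal, pink, grey} and column 4 has {red, blue, gold, teal, grey}, leaving only green.
Row 7 already has {red, blue, teal, grey} and column 4 already has {red, blue, green, gold, teal, grey}, so row 7, column 4 must be pink.

pink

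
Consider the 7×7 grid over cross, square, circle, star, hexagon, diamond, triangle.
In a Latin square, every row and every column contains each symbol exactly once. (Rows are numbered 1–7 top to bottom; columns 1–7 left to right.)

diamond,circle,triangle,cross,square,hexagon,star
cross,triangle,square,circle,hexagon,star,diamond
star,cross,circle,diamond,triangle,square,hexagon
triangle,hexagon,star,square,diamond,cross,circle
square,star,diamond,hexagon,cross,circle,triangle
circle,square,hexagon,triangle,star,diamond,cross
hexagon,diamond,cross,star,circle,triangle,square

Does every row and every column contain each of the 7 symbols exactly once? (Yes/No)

Yes

Each row is a permutation of the 7 symbols, and so is each column.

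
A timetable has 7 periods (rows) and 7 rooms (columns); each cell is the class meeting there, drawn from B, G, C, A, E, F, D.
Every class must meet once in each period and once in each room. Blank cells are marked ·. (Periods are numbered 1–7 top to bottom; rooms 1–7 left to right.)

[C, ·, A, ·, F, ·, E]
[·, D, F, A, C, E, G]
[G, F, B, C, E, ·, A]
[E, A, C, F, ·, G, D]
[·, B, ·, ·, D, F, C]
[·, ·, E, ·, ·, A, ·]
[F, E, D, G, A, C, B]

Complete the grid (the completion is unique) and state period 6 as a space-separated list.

Period 6, room 7: period 6 has {A, E} and room 7 has {B, G, C, A, E, D}, leaving only F.
Period 1, room 2: period 1 has {C, A, E, F} and room 2 has {B, A, E, F, D}, leaving only G.
Period 6, room 2: period 6 has {A, E, F} and room 2 has {B, G, A, E, F, D}, leaving only C.
Period 2, room 1: period 2 has {G, C, A, E, F, D} and room 1 has {G, C, E, F}, leaving only B.
Period 6, room 1: period 6 has {C, A, E, F} and room 1 has {B, G, C, E, F}, leaving only D.
Period 6, room 4: period 6 has {C, A, E, F, D} and room 4 has {G, C, A, F}, leaving only B.
Period 6, room 5: period 6 has {B, C, A, E, F, D} and room 5 has {C, A, E, F, D}, leaving only G.
So period 6 reads: D C E B G A F.

D C E B G A F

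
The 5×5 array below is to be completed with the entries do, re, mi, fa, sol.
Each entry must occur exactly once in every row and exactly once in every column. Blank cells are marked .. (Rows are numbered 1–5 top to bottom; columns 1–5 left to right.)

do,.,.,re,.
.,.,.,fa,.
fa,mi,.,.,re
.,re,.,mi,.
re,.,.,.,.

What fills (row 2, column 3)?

Row 4, column 1: row 4 has {re, mi} and column 1 has {do, re, fa}, leaving only sol.
Row 2, column 1: row 2 has {fa} and column 1 has {do, re, fa, sol}, leaving only mi.
Row 2, column 3 is narrowed to {do, re, sol}.
If it were do, then row 2, column 5 would be left with no valid symbol.
If it were sol, then row 2, column 5 would be left with no valid symbol.
So row 2, column 3 must be re.

re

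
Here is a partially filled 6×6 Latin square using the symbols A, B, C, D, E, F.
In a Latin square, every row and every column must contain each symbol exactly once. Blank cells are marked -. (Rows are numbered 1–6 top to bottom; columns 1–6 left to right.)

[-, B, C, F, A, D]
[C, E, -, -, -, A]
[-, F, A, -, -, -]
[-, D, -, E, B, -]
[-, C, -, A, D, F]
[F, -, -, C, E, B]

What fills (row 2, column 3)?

Row 1, column 1: row 1 has {A, B, C, D, F} and column 1 has {C, F}, leaving only E.
Row 2, column 5: row 2 has {A, C, E} and column 5 has {A, B, D, E}, leaving only F.
Row 3, column 5: row 3 has {A, F} and column 5 has {A, B, D, E, F}, leaving only C.
Row 3, column 6: row 3 has {A, C, F} and column 6 has {A, B, D, F}, leaving only E.
Row 4, column 1: row 4 has {B, D, E} and column 1 has {C, E, F}, leaving only A.
Row 4, column 3: row 4 has {A, B, D, E} and column 3 has {A, C}, leaving only F.
Row 4, column 6: row 4 has {A, B, D, E, F} and column 6 has {A, B, D, E, F}, leaving only C.
Row 5, column 1: row 5 has {A, C, D, F} and column 1 has {A, C, E, F}, leaving only B.
Row 3, column 1: row 3 has {A, C, E, F} and column 1 has {A, B, C, E, F}, leaving only D.
Row 3, column 4: row 3 has {A, C, D, E, F} and column 4 has {A, C, E, F}, leaving only B.
Row 2, column 4: row 2 has {A, C, E, F} and column 4 has {A, B, C, E, F}, leaving only D.
Row 2 already has {A, C, D, E, F} and column 3 already has {A, C, F}, so row 2, column 3 must be B.

B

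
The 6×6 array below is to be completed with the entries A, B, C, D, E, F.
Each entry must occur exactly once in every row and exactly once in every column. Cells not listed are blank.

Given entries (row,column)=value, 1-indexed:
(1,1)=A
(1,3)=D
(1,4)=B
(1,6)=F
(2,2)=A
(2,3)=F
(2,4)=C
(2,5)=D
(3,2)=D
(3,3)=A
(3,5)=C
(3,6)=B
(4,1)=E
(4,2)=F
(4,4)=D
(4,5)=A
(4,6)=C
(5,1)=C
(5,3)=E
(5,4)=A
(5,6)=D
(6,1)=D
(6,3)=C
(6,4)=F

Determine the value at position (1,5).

Row 1 already has {A, B, D, F} and column 5 already has {A, C, D}, so row 1, column 5 must be E.

E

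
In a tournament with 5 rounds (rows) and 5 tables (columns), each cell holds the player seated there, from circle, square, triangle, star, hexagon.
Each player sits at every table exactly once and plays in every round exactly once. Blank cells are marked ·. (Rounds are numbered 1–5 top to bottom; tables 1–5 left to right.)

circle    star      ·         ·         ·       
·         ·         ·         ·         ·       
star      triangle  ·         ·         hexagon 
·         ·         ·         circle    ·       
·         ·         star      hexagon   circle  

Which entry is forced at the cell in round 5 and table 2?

square

Round 5 already has {circle, star, hexagon} and table 2 already has {triangle, star}, so round 5, table 2 must be square.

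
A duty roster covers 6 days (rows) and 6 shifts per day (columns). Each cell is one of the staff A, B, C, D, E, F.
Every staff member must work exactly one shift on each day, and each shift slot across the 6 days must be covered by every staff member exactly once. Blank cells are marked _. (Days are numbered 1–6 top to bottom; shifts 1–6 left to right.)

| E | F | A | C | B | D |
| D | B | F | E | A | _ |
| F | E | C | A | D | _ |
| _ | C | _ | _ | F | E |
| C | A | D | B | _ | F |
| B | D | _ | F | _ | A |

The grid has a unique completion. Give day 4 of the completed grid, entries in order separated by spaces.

Day 4, shift 1: day 4 has {C, E, F} and shift 1 has {B, C, D, E, F}, leaving only A.
Day 4, shift 3: day 4 has {A, C, E, F} and shift 3 has {A, C, D, F}, leaving only B.
Day 4, shift 4: day 4 has {A, B, C, E, F} and shift 4 has {A, B, C, E, F}, leaving only D.
So day 4 reads: A C B D F E.

A C B D F E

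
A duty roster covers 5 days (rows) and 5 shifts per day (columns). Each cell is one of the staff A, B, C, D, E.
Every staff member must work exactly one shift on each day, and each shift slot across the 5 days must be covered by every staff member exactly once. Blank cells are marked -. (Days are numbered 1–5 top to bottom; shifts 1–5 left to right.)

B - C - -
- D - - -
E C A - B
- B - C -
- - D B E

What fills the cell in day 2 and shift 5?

C

Day 3, shift 4: day 3 has {A, B, C, E} and shift 4 has {B, C}, leaving only D.
Day 4, shift 3: day 4 has {B, C} and shift 3 has {A, C, D}, leaving only E.
Day 2, shift 3: day 2 has {D} and shift 3 has {A, C, D, E}, leaving only B.
Day 5, shift 2: day 5 has {B, D, E} and shift 2 has {B, C, D}, leaving only A.
Day 1, shift 2: day 1 has {B, C} and shift 2 has {A, B, C, D}, leaving only E.
Day 1, shift 4: day 1 has {B, C, E} and shift 4 has {B, C, D}, leaving only A.
Day 1, shift 5: day 1 has {A, B, C, E} and shift 5 has {B, E}, leaving only D.
Day 2, shift 4: day 2 has {B, D} and shift 4 has {A, B, C, D}, leaving only E.
Day 4, shift 5: day 4 has {B, C, E} and shift 5 has {B, D, E}, leaving only A.
Day 2 already has {B, D, E} and shift 5 already has {A, B, D, E}, so day 2, shift 5 must be C.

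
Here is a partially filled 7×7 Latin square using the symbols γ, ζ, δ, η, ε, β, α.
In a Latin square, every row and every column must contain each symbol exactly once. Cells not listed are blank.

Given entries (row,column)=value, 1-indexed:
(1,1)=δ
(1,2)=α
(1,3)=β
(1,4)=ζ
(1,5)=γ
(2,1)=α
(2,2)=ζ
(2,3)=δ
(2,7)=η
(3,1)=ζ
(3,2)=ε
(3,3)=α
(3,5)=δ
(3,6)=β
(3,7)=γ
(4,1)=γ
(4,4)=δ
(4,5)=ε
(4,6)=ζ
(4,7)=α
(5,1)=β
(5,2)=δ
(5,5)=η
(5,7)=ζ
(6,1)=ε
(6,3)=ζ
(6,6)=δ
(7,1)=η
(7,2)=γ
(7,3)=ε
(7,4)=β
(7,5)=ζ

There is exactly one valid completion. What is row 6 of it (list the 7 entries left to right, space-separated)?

Row 6, column 7: row 6 has {ζ, δ, ε} and column 7 has {γ, ζ, η, α}, leaving only β.
Row 6, column 2: row 6 has {ζ, δ, ε, β} and column 2 has {γ, ζ, δ, ε, α}, leaving only η.
Row 6, column 5: row 6 has {ζ, δ, η, ε, β} and column 5 has {γ, ζ, δ, η, ε}, leaving only α.
Row 6, column 4: row 6 has {ζ, δ, η, ε, β, α} and column 4 has {ζ, δ, β}, leaving only γ.
So row 6 reads: ε η ζ γ α δ β.

ε η ζ γ α δ β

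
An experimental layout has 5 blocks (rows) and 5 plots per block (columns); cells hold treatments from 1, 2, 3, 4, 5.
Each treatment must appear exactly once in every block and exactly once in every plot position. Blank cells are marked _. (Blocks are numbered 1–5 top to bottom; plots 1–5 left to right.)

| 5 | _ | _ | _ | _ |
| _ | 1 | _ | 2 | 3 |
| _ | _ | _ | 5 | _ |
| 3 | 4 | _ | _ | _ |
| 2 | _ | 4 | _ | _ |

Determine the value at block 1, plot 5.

2

Block 2, plot 1: block 2 has {1, 2, 3} and plot 1 has {2, 3, 5}, leaving only 4.
Block 2, plot 3: block 2 has {1, 2, 3, 4} and plot 3 has {4}, leaving only 5.
Block 3, plot 1: block 3 has {5} and plot 1 has {2, 3, 4, 5}, leaving only 1.
Block 4, plot 4: block 4 has {3, 4} and plot 4 has {2, 5}, leaving only 1.
Block 4, plot 3: block 4 has {1, 3, 4} and plot 3 has {4, 5}, leaving only 2.
Block 3, plot 3: block 3 has {1, 5} and plot 3 has {2, 4, 5}, leaving only 3.
Block 1, plot 3: block 1 has {5} and plot 3 has {2, 3, 4, 5}, leaving only 1.
Block 3, plot 2: block 3 has {1, 3, 5} and plot 2 has {1, 4}, leaving only 2.
Block 1, plot 2: block 1 has {1, 5} and plot 2 has {1, 2, 4}, leaving only 3.
Block 1, plot 4: block 1 has {1, 3, 5} and plot 4 has {1, 2, 5}, leaving only 4.
Block 1 already has {1, 3, 4, 5} and plot 5 already has {3}, so block 1, plot 5 must be 2.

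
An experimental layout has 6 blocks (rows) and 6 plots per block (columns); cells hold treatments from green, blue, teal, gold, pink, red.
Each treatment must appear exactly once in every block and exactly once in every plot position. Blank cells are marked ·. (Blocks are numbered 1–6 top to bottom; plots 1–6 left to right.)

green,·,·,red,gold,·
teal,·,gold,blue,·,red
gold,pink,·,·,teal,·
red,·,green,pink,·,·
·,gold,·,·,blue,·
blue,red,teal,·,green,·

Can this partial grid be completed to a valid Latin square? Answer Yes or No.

No

Block 4, plot 5: block 4 together with plot 5 already contain {green, blue, teal, gold, pink, red} — every symbol — so nothing can go there. The grid has no valid completion.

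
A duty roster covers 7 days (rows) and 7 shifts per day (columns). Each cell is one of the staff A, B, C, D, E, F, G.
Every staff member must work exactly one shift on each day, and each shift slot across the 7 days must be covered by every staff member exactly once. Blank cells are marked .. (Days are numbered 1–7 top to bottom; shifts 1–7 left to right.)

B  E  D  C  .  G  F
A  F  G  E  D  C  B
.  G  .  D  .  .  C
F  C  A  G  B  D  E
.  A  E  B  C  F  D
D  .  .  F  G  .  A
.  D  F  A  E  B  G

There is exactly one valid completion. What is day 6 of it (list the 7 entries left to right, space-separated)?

Day 6, shift 2: day 6 has {A, D, F, G} and shift 2 has {A, C, D, E, F, G}, leaving only B.
Day 6, shift 3: day 6 has {A, B, D, F, G} and shift 3 has {A, D, E, F, G}, leaving only C.
Day 6, shift 6: day 6 has {A, B, C, D, F, G} and shift 6 has {B, C, D, F, G}, leaving only E.
So day 6 reads: D B C F G E A.

D B C F G E A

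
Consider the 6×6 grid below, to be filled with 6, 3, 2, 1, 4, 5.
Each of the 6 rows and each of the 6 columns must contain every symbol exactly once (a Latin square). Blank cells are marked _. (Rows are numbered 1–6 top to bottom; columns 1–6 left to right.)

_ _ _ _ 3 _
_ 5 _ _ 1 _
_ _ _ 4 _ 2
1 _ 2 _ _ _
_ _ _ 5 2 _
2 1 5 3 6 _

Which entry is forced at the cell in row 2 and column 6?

Row 3, column 5: row 3 has {2, 4} and column 5 has {6, 3, 2, 1}, leaving only 5.
Row 4, column 4: row 4 has {2, 1} and column 4 has {3, 4, 5}, leaving only 6.
Row 2, column 4: row 2 has {1, 5} and column 4 has {6, 3, 4, 5}, leaving only 2.
Row 1, column 4: row 1 has {3} and column 4 has {6, 3, 2, 4, 5}, leaving only 1.
Row 4, column 5: row 4 has {6, 2, 1} and column 5 has {6, 3, 2, 1, 5}, leaving only 4.
Row 4, column 2: row 4 has {6, 2, 1, 4} and column 2 has {1, 5}, leaving only 3.
Row 3, column 2: row 3 has {2, 4, 5} and column 2 has {3, 1, 5}, leaving only 6.
Row 3, column 1: row 3 has {6, 2, 4, 5} and column 1 has {2, 1}, leaving only 3.
Row 3, column 3: row 3 has {6, 3, 2, 4, 5} and column 3 has {2, 5}, leaving only 1.
Row 4, column 6: row 4 has {6, 3, 2, 1, 4} and column 6 has {2}, leaving only 5.
Row 5, column 2: row 5 has {2, 5} and column 2 has {6, 3, 1, 5}, leaving only 4.
Row 1, column 2: row 1 has {3, 1} and column 2 has {6, 3, 1, 4, 5}, leaving only 2.
Row 5, column 1: row 5 has {2, 4, 5} and column 1 has {3, 2, 1}, leaving only 6.
Row 2, column 1: row 2 has {2, 1, 5} and column 1 has {6, 3, 2, 1}, leaving only 4.
Row 1, column 1: row 1 has {3, 2, 1} and column 1 has {6, 3, 2, 1, 4}, leaving only 5.
Row 5, column 3: row 5 has {6, 2, 4, 5} and column 3 has {2, 1, 5}, leaving only 3.
Row 2, column 3: row 2 has {2, 1, 4, 5} and column 3 has {3, 2, 1, 5}, leaving only 6.
Row 2 already has {6, 2, 1, 4, 5} and column 6 already has {2, 5}, so row 2, column 6 must be 3.

3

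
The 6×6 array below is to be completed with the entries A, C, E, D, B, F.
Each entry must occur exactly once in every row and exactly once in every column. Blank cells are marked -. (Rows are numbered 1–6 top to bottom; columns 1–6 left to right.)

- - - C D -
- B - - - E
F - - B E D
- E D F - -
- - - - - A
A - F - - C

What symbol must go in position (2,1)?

Row 4, column 6: row 4 has {E, D, F} and column 6 has {A, C, E, D}, leaving only B.
Row 1, column 6: row 1 has {C, D} and column 6 has {A, C, E, D, B}, leaving only F.
Row 1, column 2: row 1 has {C, D, F} and column 2 has {E, B}, leaving only A.
Row 3, column 2: row 3 has {E, D, B, F} and column 2 has {A, E, B}, leaving only C.
Row 3, column 3: row 3 has {C, E, D, B, F} and column 3 has {D, F}, leaving only A.
Row 2, column 3: row 2 has {E, B} and column 3 has {A, D, F}, leaving only C.
Row 2 already has {C, E, B} and column 1 already has {A, F}, so row 2, column 1 must be D.

D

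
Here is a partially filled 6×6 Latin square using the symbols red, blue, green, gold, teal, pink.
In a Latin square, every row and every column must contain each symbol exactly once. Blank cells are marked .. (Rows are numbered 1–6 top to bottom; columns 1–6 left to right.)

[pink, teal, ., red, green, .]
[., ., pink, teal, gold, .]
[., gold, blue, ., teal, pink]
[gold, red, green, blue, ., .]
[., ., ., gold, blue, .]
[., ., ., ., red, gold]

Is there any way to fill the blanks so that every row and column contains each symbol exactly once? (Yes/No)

Yes

No row or column among the givens repeats a symbol, and propagating forced cells runs into no contradiction.
One valid completion exists (for instance, pink teal gold red green blue / green blue pink teal gold red / red gold blue green teal pink / gold red green blue pink teal / teal pink red gold blue green / blue green teal pink red gold).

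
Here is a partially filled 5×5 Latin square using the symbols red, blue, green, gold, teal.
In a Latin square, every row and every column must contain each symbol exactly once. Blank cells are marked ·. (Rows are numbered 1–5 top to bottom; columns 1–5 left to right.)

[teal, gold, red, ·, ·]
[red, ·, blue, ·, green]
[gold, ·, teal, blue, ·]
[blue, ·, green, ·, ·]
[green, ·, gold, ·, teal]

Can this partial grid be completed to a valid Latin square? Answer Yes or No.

Yes

No row or column among the givens repeats a symbol, and propagating forced cells runs into no contradiction.
One valid completion exists (for instance, teal gold red green blue / red teal blue gold green / gold green teal blue red / blue red green teal gold / green blue gold red teal).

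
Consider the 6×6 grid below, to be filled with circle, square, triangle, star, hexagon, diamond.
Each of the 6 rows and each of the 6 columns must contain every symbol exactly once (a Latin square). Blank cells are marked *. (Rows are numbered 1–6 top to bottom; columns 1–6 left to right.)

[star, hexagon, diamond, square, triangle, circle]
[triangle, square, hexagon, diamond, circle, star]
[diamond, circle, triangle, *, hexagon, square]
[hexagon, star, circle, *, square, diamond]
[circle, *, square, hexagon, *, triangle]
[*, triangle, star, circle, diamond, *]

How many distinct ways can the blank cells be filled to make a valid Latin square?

Row 3, column 4: eliminating its row and column leaves {star}.
Row 4, column 4: eliminating its row and column leaves {triangle}.
Row 5, column 2: eliminating its row and column leaves {diamond}.
Row 5, column 5: eliminating its row and column leaves {star}.
Row 6, column 1: eliminating its row and column leaves {square}.
Row 6, column 6: eliminating its row and column leaves {hexagon}.
Only one assignment across all blanks avoids any row or column repeat, giving 1 completion.

1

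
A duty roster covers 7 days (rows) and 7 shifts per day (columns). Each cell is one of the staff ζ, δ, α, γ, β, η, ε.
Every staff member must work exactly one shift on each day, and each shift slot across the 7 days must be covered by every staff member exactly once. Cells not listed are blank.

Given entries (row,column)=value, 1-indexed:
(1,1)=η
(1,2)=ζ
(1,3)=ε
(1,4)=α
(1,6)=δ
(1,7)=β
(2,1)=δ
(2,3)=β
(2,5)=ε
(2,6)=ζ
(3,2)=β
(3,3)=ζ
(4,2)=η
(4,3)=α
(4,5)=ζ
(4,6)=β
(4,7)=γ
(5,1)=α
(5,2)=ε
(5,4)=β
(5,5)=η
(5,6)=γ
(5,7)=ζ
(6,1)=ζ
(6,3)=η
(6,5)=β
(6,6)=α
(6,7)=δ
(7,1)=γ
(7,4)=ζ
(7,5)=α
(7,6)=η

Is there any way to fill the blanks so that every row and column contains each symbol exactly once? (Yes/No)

No

Day 1, shift 5: day 1 has {ζ, δ, α, β, η, ε} and shift 5 has {ζ, α, β, η, ε}, so it must be γ.
Day 3, shift 1: day 3 has {ζ, β} and shift 1 has {ζ, δ, α, γ, η}, so it must be ε.
Now day 3, shift 6: day 3 together with shift 6 already contain {ζ, δ, α, γ, β, η, ε} — every symbol — so nothing can go there. The grid has no valid completion.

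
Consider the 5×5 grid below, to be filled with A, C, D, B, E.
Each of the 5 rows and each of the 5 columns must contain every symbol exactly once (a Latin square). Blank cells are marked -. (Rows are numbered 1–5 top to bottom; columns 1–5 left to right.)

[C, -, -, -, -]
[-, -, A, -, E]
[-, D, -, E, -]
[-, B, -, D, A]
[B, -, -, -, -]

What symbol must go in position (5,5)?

D

Row 2, column 1: row 2 has {A, E} and column 1 has {C, B}, leaving only D.
Row 2, column 2: row 2 has {A, D, E} and column 2 has {D, B}, leaving only C.
Row 2, column 4: row 2 has {A, C, D, E} and column 4 has {D, E}, leaving only B.
Row 1, column 4: row 1 has {C} and column 4 has {D, B, E}, leaving only A.
Row 1, column 2: row 1 has {A, C} and column 2 has {C, D, B}, leaving only E.
Row 3, column 1: row 3 has {D, E} and column 1 has {C, D, B}, leaving only A.
Row 4, column 1: row 4 has {A, D, B} and column 1 has {A, C, D, B}, leaving only E.
Row 4, column 3: row 4 has {A, D, B, E} and column 3 has {A}, leaving only C.
Row 3, column 3: row 3 has {A, D, E} and column 3 has {A, C}, leaving only B.
Row 1, column 3: row 1 has {A, C, E} and column 3 has {A, C, B}, leaving only D.
Row 1, column 5: row 1 has {A, C, D, E} and column 5 has {A, E}, leaving only B.
Row 3, column 5: row 3 has {A, D, B, E} and column 5 has {A, B, E}, leaving only C.
Row 5 already has {B} and column 5 already has {A, C, B, E}, so row 5, column 5 must be D.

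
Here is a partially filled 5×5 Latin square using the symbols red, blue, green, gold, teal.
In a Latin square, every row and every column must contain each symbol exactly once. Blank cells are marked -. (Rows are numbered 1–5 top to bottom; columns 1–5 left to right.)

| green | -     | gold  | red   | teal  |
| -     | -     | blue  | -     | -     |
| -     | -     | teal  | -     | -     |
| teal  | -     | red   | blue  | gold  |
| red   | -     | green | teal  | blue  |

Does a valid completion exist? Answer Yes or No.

Yes

No row or column among the givens repeats a symbol, and propagating forced cells runs into no contradiction.
One valid completion exists (for instance, green blue gold red teal / gold teal blue green red / blue red teal gold green / teal green red blue gold / red gold green teal blue).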